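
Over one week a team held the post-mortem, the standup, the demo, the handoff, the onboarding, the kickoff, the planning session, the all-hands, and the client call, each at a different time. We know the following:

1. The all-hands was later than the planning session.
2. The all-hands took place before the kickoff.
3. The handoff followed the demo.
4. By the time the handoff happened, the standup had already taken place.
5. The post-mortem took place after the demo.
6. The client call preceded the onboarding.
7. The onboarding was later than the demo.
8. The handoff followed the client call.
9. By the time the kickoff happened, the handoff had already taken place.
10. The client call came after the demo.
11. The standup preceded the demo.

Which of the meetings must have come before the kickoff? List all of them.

Directly stated before the kickoff: the all-hands and the handoff.
The client call reaches the kickoff via the client call → the handoff → the kickoff.
The demo reaches the kickoff via the demo → the handoff → the kickoff.
The planning session reaches the kickoff via the planning session → the all-hands → the kickoff.
Likewise the standup reaches the kickoff by chaining the stated constraints.
No chain forces the onboarding (or any of the others) ahead of the kickoff.

the all-hands, the client call, the demo, the handoff, the planning session, the standup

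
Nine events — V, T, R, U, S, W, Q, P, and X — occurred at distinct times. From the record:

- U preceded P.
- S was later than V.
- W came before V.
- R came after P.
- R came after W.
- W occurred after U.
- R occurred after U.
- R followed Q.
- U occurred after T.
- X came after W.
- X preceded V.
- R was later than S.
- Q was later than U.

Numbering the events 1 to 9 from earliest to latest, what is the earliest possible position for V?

T, U, W, and X must all come before V — 4 forced predecessors.
Nothing else is forced ahead of V, so its earliest slot is position 4 + 1 = 5.

5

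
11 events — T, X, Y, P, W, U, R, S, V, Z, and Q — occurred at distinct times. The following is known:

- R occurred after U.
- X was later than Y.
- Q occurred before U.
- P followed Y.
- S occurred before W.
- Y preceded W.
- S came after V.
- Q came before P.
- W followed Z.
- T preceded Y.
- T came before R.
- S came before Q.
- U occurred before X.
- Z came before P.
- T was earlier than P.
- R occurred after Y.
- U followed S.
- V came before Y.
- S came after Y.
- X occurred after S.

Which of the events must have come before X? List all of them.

Q, S, T, U, V, Y

Directly stated before X: S, U, and Y.
Q reaches X via Q → U → X.
T reaches X via T → Y → X.
V reaches X via V → S → X.
No chain forces R (or any of the others) ahead of X.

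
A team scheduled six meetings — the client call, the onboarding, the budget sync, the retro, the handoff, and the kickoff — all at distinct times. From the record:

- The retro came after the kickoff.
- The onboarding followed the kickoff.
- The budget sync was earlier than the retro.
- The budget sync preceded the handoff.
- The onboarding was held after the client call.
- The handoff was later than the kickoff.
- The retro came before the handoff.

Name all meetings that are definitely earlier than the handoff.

the budget sync, the kickoff, the retro

Directly stated before the handoff: the budget sync, the kickoff, and the retro.
No chain forces the client call (or any of the others) ahead of the handoff.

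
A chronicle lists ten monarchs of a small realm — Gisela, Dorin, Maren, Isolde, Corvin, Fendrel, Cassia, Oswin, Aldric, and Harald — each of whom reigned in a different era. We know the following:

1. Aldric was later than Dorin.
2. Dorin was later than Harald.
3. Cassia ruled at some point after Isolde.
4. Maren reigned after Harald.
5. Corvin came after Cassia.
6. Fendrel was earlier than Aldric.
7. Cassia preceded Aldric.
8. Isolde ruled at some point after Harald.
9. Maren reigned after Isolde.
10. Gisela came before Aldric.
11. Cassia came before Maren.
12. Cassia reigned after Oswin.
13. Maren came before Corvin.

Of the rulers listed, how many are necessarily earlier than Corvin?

5

Directly stated before Corvin: Cassia and Maren.
Harald reaches Corvin via Harald → Maren → Corvin.
Isolde reaches Corvin via Isolde → Cassia → Corvin.
Oswin reaches Corvin via Oswin → Cassia → Corvin.
That's Cassia, Harald, Isolde, Maren, and Oswin — 5 in all.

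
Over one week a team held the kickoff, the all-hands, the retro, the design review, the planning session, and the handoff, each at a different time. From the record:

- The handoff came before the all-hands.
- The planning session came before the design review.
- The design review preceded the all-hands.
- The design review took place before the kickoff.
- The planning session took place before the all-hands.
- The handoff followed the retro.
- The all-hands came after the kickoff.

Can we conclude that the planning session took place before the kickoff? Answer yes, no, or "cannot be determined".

Chain the constraints: the planning session → the design review → the kickoff. Each link is directly stated, so the planning session comes before the kickoff.

yes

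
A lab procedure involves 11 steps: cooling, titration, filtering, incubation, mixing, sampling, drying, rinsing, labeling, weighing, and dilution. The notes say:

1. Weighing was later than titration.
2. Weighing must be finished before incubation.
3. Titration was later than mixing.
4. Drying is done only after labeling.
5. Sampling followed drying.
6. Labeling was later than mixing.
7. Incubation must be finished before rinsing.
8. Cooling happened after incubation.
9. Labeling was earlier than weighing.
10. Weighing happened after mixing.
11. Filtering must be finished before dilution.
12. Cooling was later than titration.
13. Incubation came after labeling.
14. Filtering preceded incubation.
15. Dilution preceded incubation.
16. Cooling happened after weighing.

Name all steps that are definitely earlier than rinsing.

dilution, filtering, incubation, labeling, mixing, titration, weighing

Directly stated before rinsing: incubation.
Dilution reaches rinsing via dilution → incubation → rinsing.
Filtering reaches rinsing via filtering → incubation → rinsing.
Labeling reaches rinsing via labeling → incubation → rinsing.
Likewise mixing, titration, and weighing each reach rinsing by chaining the stated constraints.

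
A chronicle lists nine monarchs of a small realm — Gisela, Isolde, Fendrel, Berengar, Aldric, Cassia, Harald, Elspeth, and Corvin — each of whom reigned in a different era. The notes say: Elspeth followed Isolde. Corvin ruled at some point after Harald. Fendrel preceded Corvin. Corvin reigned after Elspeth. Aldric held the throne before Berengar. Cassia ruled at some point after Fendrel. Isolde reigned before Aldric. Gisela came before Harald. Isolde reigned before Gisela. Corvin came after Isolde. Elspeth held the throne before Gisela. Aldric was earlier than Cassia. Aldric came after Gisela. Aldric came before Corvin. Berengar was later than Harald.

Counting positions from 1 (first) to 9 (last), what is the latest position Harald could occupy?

7

Harald must come before Berengar and Corvin — 2 rulers forced after them.
Everything else can be placed before Harald in some valid order, so Harald can sit as late as position 9 − 2 = 7.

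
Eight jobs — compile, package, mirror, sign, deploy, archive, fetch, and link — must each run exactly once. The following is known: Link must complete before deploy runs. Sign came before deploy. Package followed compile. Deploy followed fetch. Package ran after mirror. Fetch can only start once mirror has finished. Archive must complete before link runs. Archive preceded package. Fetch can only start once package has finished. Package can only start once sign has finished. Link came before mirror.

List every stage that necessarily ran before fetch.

Directly stated before fetch: mirror and package.
Archive reaches fetch via archive → package → fetch.
Compile reaches fetch via compile → package → fetch.
Link reaches fetch via link → mirror → fetch.
Likewise sign reaches fetch by chaining the stated constraints.
No chain forces deploy ahead of fetch.

archive, compile, link, mirror, package, sign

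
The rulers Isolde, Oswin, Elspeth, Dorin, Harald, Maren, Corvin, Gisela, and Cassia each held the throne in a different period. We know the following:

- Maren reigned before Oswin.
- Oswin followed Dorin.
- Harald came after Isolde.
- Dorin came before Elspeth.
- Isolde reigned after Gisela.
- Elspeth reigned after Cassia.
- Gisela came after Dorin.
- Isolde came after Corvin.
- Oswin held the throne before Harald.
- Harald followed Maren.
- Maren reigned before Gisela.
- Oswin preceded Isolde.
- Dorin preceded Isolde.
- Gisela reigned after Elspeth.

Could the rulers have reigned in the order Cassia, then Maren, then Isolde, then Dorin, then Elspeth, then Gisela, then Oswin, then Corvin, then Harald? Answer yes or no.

The constraints require Oswin before Isolde, but in the proposed sequence Isolde appears ahead of Oswin. That one violation is enough.

no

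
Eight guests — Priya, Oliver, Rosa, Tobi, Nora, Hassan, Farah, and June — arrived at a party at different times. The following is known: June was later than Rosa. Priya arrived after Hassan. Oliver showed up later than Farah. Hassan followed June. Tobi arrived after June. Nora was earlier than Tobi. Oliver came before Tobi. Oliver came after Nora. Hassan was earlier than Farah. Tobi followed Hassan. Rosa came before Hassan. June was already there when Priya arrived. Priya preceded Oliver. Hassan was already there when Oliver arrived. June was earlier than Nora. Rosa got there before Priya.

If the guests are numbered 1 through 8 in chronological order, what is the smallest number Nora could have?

3

June and Rosa must both come before Nora — 2 forced predecessors.
Nothing else is forced ahead of Nora, so their earliest slot is position 2 + 1 = 3.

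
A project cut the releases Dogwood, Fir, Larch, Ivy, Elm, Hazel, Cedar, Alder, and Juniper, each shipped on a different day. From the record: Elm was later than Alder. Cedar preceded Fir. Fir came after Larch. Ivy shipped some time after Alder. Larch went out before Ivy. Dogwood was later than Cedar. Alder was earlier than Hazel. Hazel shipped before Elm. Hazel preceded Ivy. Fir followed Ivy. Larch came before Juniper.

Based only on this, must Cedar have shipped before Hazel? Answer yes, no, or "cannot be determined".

No chain of stated constraints runs from Cedar to Hazel, and none runs from Hazel to Cedar either.
So the relative order of Cedar and Hazel is not fixed by the given facts.

cannot be determined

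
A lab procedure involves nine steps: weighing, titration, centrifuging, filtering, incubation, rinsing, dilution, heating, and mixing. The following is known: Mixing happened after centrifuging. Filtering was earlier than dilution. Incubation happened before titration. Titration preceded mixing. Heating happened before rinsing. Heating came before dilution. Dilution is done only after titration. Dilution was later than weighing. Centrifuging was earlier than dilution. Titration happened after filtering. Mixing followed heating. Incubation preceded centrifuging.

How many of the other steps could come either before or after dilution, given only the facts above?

Forced before dilution: centrifuging, filtering, heating, incubation, titration, and weighing.
That leaves mixing and rinsing with no forced order relative to dilution — 2.

2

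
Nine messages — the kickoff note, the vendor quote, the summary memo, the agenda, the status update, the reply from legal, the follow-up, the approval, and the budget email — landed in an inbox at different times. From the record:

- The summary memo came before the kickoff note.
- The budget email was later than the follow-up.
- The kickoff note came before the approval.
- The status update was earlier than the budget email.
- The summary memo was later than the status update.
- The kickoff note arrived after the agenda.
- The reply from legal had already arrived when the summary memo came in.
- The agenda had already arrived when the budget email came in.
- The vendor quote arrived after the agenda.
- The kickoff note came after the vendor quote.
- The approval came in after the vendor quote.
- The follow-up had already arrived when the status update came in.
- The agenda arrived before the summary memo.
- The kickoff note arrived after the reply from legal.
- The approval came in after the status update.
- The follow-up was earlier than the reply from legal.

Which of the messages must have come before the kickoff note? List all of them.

the agenda, the follow-up, the reply from legal, the status update, the summary memo, the vendor quote

Directly stated before the kickoff note: the agenda, the reply from legal, the summary memo, and the vendor quote.
The follow-up reaches the kickoff note via the follow-up → the reply from legal → the kickoff note.
The status update reaches the kickoff note via the status update → the summary memo → the kickoff note.
No chain forces the approval (or any of the others) ahead of the kickoff note.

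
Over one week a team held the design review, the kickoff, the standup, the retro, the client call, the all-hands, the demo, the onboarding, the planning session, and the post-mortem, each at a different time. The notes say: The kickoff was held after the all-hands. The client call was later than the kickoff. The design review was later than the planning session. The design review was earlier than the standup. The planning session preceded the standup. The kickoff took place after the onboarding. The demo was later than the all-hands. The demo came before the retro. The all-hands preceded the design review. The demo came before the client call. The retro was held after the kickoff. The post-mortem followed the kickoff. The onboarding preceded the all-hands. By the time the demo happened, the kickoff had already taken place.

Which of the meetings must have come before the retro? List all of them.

Directly stated before the retro: the demo and the kickoff.
The all-hands reaches the retro via the all-hands → the demo → the retro.
The onboarding reaches the retro via the onboarding → the kickoff → the retro.
No chain forces the design review (or any of the others) ahead of the retro.

the all-hands, the demo, the kickoff, the onboarding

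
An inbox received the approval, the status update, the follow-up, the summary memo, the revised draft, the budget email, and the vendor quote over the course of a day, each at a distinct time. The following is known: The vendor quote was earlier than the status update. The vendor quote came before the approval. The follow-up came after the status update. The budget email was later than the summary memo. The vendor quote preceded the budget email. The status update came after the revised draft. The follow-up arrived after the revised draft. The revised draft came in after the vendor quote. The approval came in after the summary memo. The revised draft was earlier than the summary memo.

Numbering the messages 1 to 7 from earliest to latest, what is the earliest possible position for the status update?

The revised draft and the vendor quote must both come before the status update — 2 forced predecessors.
Nothing else is forced ahead of the status update, so its earliest slot is position 2 + 1 = 3.

3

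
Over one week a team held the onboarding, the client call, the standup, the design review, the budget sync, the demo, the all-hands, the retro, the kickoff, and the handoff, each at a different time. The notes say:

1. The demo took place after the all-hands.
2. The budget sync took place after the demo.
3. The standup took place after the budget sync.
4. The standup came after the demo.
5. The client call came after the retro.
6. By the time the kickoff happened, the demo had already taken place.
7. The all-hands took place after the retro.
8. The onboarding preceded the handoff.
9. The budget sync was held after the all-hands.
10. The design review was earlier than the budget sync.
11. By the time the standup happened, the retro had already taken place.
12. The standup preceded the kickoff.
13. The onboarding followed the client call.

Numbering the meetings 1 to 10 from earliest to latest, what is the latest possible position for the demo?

7

The demo must come before the budget sync, the kickoff, and the standup — 3 meetings forced after it.
Everything else can be placed before the demo in some valid order, so the demo can sit as late as position 10 − 3 = 7.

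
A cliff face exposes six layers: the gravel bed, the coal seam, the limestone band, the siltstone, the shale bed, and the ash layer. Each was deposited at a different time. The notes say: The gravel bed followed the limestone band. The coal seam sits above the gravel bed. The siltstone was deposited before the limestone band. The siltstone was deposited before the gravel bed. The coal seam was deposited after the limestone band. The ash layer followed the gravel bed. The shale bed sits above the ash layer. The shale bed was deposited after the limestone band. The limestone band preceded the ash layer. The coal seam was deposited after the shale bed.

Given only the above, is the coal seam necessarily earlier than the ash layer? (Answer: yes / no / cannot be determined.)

no

Tracing the constraints gives the ash layer → the shale bed → the coal seam, so the ash layer must come before the coal seam.
That means the coal seam cannot be before the ash layer.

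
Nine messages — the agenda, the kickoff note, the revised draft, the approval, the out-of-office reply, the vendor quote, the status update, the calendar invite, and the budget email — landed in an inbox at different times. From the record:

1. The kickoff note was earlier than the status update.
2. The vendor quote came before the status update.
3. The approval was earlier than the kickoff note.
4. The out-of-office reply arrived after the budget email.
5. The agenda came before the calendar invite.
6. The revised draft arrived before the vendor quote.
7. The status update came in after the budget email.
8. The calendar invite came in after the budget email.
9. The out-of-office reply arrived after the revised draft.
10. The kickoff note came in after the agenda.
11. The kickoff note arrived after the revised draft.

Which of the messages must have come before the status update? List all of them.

the agenda, the approval, the budget email, the kickoff note, the revised draft, the vendor quote

Directly stated before the status update: the budget email, the kickoff note, and the vendor quote.
The agenda reaches the status update via the agenda → the kickoff note → the status update.
The approval reaches the status update via the approval → the kickoff note → the status update.
The revised draft reaches the status update via the revised draft → the kickoff note → the status update.
No chain forces the out-of-office reply (or any of the others) ahead of the status update.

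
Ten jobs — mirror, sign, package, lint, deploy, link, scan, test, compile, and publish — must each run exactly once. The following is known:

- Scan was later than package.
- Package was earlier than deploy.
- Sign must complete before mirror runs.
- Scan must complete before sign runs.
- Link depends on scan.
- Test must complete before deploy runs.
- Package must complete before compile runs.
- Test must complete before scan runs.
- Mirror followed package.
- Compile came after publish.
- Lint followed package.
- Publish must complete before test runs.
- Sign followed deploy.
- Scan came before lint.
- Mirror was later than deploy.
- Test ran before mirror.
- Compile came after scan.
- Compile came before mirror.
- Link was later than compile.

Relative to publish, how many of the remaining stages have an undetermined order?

1

Forced after publish: compile, deploy, link, lint, mirror, scan, sign, and test.
That leaves package with no forced order relative to publish — 1.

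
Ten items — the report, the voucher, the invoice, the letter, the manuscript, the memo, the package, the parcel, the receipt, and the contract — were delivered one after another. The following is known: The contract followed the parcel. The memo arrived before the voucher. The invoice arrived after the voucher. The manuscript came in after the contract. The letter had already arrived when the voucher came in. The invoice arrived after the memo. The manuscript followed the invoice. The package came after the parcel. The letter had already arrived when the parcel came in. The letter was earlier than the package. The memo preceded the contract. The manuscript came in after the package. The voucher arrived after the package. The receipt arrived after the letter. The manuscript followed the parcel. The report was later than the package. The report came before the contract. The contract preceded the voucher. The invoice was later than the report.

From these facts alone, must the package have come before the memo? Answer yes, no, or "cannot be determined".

No chain of stated constraints runs from the package to the memo, and none runs from the memo to the package either.
So the relative order of the package and the memo is not fixed by the given facts.

cannot be determined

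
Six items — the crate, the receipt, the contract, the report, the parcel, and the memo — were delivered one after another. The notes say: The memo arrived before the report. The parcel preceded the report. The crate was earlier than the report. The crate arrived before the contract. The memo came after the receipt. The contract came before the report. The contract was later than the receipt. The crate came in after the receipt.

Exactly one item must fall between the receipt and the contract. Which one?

the crate

Tracing the constraints gives the receipt → the crate → the contract, so the crate sits after the receipt and before the contract.
No other item is forced both after the receipt and before the contract.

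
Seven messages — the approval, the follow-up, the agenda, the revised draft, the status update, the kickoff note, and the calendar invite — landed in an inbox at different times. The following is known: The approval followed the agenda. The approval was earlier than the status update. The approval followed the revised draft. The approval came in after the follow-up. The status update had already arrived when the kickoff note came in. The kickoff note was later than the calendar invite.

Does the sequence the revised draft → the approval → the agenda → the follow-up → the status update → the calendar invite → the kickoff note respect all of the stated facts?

no

The constraints require the agenda before the approval, but in the proposed sequence the approval appears ahead of the agenda. That one violation is enough.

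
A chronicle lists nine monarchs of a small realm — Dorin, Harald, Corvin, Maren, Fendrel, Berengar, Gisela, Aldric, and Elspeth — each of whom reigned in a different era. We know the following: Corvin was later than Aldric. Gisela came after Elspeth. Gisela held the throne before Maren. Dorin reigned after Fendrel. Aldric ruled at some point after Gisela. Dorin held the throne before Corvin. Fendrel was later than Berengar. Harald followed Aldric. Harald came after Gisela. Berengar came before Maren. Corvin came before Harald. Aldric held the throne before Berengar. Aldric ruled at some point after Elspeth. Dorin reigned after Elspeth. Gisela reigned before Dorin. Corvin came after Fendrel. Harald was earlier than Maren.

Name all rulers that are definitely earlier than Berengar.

Directly stated before Berengar: Aldric.
Elspeth reaches Berengar via Elspeth → Aldric → Berengar.
Gisela reaches Berengar via Gisela → Aldric → Berengar.

Aldric, Elspeth, Gisela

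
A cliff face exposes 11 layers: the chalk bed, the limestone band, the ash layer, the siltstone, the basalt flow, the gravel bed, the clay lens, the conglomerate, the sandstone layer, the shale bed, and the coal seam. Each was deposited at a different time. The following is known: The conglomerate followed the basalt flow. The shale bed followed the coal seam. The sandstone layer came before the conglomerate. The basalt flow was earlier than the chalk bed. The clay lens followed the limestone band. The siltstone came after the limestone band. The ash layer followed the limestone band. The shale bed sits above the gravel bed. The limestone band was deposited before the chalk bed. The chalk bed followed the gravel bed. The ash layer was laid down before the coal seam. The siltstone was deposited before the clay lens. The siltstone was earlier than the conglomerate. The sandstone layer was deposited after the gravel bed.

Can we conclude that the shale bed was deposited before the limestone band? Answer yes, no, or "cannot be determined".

Tracing the constraints gives the limestone band → the ash layer → the coal seam → the shale bed, so the limestone band must come before the shale bed.
That means the shale bed cannot be before the limestone band.

no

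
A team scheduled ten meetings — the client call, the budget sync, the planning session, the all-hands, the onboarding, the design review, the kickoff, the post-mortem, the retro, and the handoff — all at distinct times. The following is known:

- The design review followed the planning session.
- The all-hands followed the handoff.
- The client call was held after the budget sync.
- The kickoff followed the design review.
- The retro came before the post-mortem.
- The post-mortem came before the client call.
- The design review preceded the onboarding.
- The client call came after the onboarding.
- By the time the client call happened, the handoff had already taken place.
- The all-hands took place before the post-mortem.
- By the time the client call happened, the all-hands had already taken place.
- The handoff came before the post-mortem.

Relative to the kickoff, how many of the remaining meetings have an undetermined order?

7

Forced before the kickoff: the design review and the planning session.
That leaves the all-hands, the budget sync, the client call, the handoff, the onboarding, the post-mortem, and the retro with no forced order relative to the kickoff — 7.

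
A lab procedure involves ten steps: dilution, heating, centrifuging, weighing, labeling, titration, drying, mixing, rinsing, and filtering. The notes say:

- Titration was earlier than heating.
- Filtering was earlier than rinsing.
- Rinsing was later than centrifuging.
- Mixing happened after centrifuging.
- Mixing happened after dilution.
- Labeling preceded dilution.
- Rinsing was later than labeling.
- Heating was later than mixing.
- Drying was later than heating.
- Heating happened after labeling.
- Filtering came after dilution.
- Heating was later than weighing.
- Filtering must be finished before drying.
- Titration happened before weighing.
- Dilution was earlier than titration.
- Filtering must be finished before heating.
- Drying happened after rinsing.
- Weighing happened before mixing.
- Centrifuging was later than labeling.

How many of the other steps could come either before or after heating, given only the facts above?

Forced before heating: centrifuging, dilution, filtering, labeling, mixing, titration, and weighing; forced after heating: drying.
That leaves rinsing with no forced order relative to heating — 1.

1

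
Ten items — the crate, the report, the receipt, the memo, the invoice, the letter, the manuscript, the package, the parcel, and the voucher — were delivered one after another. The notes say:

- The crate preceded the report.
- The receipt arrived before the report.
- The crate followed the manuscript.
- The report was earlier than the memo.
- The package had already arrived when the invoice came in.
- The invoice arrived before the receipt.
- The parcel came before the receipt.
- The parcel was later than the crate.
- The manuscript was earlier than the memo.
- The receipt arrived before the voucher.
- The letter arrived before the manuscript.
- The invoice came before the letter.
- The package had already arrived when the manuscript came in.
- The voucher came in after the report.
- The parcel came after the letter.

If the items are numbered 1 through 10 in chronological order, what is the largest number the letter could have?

3

The letter must come before the crate, the manuscript, the memo, the parcel, the receipt, the report, and the voucher — 7 items forced after it.
Everything else can be placed before the letter in some valid order, so the letter can sit as late as position 10 − 7 = 3.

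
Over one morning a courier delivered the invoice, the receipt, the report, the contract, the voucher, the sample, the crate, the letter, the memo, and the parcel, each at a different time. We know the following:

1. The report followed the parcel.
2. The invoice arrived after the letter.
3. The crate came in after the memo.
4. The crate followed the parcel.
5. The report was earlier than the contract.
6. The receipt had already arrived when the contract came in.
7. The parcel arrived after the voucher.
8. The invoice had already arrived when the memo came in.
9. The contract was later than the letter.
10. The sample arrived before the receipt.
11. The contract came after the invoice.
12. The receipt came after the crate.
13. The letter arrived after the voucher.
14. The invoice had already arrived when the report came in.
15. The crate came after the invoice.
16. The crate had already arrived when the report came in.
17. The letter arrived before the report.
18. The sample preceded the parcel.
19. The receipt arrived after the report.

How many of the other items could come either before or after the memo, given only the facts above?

2

Forced before the memo: the invoice, the letter, and the voucher; forced after the memo: the contract, the crate, the receipt, and the report.
That leaves the parcel and the sample with no forced order relative to the memo — 2.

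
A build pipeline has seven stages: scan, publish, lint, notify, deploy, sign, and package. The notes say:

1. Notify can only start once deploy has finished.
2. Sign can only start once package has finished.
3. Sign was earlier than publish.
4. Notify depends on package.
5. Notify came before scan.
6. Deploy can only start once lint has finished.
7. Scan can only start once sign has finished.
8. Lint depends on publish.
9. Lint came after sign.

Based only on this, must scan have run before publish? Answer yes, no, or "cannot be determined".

no

Tracing the constraints gives publish → lint → deploy → notify → scan, so publish must come before scan.
That means scan cannot be before publish.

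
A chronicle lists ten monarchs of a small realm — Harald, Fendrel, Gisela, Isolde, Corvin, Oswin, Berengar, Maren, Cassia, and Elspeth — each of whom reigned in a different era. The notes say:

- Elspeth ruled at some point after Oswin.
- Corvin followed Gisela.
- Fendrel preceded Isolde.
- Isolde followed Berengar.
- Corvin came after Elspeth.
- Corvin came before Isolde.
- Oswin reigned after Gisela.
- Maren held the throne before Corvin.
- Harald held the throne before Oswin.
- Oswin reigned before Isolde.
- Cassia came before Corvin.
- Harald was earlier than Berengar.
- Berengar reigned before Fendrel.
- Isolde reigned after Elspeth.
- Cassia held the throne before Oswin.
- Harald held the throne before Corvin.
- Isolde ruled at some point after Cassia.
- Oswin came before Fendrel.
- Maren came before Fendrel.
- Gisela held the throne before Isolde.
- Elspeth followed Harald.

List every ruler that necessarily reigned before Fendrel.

Berengar, Cassia, Gisela, Harald, Maren, Oswin

Directly stated before Fendrel: Berengar, Maren, and Oswin.
Cassia reaches Fendrel via Cassia → Oswin → Fendrel.
Gisela reaches Fendrel via Gisela → Oswin → Fendrel.
Harald reaches Fendrel via Harald → Oswin → Fendrel.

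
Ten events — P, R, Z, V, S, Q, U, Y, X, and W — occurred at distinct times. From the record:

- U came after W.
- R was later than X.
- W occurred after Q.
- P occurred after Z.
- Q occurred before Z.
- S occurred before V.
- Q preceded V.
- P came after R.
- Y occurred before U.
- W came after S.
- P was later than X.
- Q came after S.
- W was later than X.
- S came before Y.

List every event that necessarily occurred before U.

Q, S, W, X, Y

Directly stated before U: W and Y.
Q reaches U via Q → W → U.
S reaches U via S → Y → U.
X reaches U via X → W → U.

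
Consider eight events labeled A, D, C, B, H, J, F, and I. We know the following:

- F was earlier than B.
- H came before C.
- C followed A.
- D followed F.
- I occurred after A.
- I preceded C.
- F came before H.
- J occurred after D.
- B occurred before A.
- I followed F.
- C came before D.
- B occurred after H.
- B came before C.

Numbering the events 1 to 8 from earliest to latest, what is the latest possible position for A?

4

A must come before C, D, I, and J — 4 events forced after it.
Everything else can be placed before A in some valid order, so A can sit as late as position 8 − 4 = 4.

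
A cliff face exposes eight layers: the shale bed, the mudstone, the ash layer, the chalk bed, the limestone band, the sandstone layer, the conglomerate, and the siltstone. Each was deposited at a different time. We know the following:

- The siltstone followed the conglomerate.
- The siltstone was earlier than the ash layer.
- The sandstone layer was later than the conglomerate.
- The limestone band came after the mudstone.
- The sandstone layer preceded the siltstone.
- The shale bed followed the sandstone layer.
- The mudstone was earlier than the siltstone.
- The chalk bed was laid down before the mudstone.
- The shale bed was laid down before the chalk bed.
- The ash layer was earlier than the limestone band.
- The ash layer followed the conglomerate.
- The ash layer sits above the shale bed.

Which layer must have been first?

the conglomerate

The conglomerate has a chain of constraints placing it before every other layer, so the conglomerate must be first.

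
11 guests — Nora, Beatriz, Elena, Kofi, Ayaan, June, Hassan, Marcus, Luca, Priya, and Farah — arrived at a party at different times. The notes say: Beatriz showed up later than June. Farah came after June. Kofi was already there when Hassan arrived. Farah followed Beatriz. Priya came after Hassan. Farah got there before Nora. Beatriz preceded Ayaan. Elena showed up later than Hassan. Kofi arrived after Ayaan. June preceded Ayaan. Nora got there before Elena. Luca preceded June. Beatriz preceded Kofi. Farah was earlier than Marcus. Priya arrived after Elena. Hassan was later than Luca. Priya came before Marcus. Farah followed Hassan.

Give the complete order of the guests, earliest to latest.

The constraints fix every adjacent pair, so only one ordering works:
Luca → June → Beatriz → Ayaan → Kofi → Hassan → Farah → Nora → Elena → Priya → Marcus.

Luca, June, Beatriz, Ayaan, Kofi, Hassan, Farah, Nora, Elena, Priya, Marcus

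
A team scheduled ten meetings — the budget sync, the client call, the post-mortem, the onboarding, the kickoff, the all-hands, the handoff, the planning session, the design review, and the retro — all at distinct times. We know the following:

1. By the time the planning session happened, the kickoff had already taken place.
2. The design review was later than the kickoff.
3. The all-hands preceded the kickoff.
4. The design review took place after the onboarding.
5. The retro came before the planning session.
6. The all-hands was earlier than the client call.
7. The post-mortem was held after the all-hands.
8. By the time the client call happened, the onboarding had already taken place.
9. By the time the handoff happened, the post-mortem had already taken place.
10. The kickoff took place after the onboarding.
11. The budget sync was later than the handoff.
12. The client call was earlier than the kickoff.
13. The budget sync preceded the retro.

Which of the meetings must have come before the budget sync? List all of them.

the all-hands, the handoff, the post-mortem

Directly stated before the budget sync: the handoff.
The all-hands reaches the budget sync via the all-hands → the post-mortem → the handoff → the budget sync.
The post-mortem reaches the budget sync via the post-mortem → the handoff → the budget sync.
No chain forces the kickoff (or any of the others) ahead of the budget sync.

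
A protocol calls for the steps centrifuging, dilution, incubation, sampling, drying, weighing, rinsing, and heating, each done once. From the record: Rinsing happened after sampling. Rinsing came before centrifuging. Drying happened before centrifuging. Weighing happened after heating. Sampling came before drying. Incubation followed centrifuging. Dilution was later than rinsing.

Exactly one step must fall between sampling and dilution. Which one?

rinsing

Tracing the constraints gives sampling → rinsing → dilution, so rinsing sits after sampling and before dilution.
No other step is forced both after sampling and before dilution.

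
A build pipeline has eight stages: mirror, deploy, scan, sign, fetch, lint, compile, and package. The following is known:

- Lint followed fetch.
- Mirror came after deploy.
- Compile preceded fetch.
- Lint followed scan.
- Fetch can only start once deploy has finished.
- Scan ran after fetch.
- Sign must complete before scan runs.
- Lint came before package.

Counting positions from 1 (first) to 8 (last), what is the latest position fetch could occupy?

5

Fetch must come before lint, package, and scan — 3 stages forced after it.
Everything else can be placed before fetch in some valid order, so fetch can sit as late as position 8 − 3 = 5.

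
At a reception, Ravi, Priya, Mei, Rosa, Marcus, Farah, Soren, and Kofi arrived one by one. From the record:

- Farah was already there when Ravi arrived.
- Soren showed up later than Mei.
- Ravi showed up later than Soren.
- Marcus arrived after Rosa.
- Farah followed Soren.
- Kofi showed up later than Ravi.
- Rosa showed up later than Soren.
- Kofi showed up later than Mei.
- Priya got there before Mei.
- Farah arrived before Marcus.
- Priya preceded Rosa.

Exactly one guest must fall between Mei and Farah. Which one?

Soren

Tracing the constraints gives Mei → Soren → Farah, so Soren sits after Mei and before Farah.
No other guest is forced both after Mei and before Farah.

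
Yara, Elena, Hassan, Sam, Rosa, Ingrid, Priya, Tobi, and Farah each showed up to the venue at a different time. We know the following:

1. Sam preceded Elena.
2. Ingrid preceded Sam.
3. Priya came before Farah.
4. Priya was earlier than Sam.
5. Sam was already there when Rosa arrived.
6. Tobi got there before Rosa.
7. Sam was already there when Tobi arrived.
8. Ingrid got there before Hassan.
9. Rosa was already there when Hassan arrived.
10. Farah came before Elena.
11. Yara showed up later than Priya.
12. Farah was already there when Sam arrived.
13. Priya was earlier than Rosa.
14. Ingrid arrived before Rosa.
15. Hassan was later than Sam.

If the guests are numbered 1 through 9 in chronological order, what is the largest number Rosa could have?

8

Rosa must come before Hassan — 1 guest forced after them.
Everything else can be placed before Rosa in some valid order, so Rosa can sit as late as position 9 − 1 = 8.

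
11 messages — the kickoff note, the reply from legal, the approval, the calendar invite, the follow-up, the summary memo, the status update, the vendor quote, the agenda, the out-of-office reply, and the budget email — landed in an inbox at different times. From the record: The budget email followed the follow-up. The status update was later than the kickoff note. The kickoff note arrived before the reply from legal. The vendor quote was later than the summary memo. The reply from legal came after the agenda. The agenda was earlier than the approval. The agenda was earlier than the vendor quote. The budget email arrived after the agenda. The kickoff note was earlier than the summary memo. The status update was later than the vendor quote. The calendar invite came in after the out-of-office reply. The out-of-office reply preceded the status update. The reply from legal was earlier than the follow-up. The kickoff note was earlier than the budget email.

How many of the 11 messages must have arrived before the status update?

Directly stated before the status update: the kickoff note, the out-of-office reply, and the vendor quote.
The agenda reaches the status update via the agenda → the vendor quote → the status update.
The summary memo reaches the status update via the summary memo → the vendor quote → the status update.
No chain forces the calendar invite (or any of the others) ahead of the status update.
That's the agenda, the kickoff note, the out-of-office reply, the summary memo, and the vendor quote — 5 in all.

5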